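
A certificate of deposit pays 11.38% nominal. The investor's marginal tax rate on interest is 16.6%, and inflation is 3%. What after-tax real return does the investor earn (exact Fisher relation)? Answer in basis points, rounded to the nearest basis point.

After-tax nominal return = 11.38% × (1 − 0.166) = 9.49092%.
1 + r = 1.0949092 / 1.03000 = 1.063019
After-tax real rate = 1.063019 − 1 → 630 basis points.

630 basis points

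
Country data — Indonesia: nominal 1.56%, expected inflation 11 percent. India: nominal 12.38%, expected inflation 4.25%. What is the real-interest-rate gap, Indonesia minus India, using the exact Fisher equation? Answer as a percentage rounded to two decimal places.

Indonesia: (1 + 0.0156)/(1 + 0.1100) − 1 = -8.5045%
India: (1 + 0.1238)/(1 + 0.0425) − 1 = 7.7986%
Differential = -8.5045% − 7.7986% = -16.3031% → -16.30%.

-16.30%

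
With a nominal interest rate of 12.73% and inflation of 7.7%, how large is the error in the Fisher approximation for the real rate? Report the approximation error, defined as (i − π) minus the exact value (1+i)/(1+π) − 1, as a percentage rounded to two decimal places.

0.36%

Approximate: r ≈ 12.730% − 7.700% = 5.0300%
Exact: (1 + 0.1273)/(1 + 0.0770) − 1 = 4.6704%
Error = 5.0300% − 4.6704% = 0.3596% → 0.36%.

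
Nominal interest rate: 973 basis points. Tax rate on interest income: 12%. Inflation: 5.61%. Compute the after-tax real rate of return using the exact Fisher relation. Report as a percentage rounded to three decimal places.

After-tax nominal return = 9.73% × (1 − 0.12) = 8.5624%.
1 + r = 1.085624 / 1.05610 = 1.027956
After-tax real rate = 1.027956 − 1 → 2.796%.

2.796%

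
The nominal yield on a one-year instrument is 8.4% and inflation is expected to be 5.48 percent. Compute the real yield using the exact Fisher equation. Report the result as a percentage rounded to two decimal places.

By the Fisher relation, 1 + r = (1 + i)/(1 + π).
1 + r = 1.08400 / 1.05480 = 1.027683
r = 1.027683 − 1 = 2.7683%, i.e. 2.77%.

2.77%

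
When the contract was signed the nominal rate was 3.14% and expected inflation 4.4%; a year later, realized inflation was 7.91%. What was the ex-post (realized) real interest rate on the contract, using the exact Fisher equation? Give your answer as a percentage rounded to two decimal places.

-4.42%

Ex-post: (1 + 0.0314)/(1 + 0.0791) − 1 = -4.4204%
So the realized real rate is -4.42%.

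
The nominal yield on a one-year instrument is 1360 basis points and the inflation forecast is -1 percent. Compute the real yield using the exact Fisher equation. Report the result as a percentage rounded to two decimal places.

By the Fisher relation, 1 + r = (1 + i)/(1 + π).
1 + r = 1.13600 / 0.99000 = 1.147475
r = 1.147475 − 1 = 14.7475%, i.e. 14.75%.

14.75%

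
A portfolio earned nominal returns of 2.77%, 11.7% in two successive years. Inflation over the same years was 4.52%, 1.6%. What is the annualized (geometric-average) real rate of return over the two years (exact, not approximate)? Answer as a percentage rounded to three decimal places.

Nominal growth factor = 1.0277 × 1.1170 = 1.14794090
Price-level growth factor = 1.0452 × 1.0160 = 1.06192320
Real growth factor = 1.14794090 / 1.06192320 = 1.08100181
Annualized real rate = 1.08100181^(1/2) − 1 = 3.9712% → 3.971%.

3.971%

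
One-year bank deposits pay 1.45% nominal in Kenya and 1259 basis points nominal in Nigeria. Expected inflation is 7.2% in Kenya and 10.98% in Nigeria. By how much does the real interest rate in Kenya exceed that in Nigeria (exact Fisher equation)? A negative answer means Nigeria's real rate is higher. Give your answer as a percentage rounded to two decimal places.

-6.81%

Kenya: (1 + 0.0145)/(1 + 0.0720) − 1 = -5.3638%
Nigeria: (1 + 0.1259)/(1 + 0.1098) − 1 = 1.4507%
Differential = -5.3638% − 1.4507% = -6.8145% → -6.81%.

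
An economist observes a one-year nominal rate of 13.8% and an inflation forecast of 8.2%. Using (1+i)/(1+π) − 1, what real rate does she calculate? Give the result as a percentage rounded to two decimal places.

5.18%

By the Fisher equation, 1 + r = (1 + i)/(1 + π).
1 + r = 1.13800 / 1.08200 = 1.051756
r = 1.051756 − 1 = 5.1756%, i.e. 5.18%.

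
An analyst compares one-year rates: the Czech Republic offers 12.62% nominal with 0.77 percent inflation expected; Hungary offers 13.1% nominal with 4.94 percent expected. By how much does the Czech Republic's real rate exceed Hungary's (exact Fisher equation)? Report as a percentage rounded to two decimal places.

The Czech Republic: (1 + 0.1262)/(1 + 0.0077) − 1 = 11.7595%
Hungary: (1 + 0.1310)/(1 + 0.0494) − 1 = 7.7759%
Differential = 11.7595% − 7.7759% = 3.9836% → 3.98%.

3.98%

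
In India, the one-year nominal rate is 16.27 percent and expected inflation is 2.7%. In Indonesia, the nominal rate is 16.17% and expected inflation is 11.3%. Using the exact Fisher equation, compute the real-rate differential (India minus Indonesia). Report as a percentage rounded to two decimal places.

India: (1 + 0.1627)/(1 + 0.0270) − 1 = 13.2132%
Indonesia: (1 + 0.1617)/(1 + 0.1130) − 1 = 4.3756%
Differential = 13.2132% − 4.3756% = 8.8377% → 8.84%.

8.84%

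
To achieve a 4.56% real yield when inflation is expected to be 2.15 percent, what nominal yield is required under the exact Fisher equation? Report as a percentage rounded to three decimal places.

(1 + i) = (1 + r)(1 + π) = 1.04560 × 1.02150 = 1.0680804
i = 1.0680804 − 1, so the required nominal rate is 6.808%.

6.808%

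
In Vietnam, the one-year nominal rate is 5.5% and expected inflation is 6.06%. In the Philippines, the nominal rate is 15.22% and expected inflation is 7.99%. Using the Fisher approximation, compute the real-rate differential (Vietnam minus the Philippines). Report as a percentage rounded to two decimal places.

-7.79%

Vietnam: 5.5% − 6.06% = -0.560%
The Philippines: 15.22% − 7.99% = 7.230%
Differential = -7.790% → -7.79%.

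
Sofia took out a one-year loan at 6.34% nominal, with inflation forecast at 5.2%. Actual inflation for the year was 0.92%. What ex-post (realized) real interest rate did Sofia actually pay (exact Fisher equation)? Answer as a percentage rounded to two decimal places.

Ex-post: (1 + 0.0634)/(1 + 0.0092) − 1 = 5.3706%
So the realized real rate is 5.37%.

5.37%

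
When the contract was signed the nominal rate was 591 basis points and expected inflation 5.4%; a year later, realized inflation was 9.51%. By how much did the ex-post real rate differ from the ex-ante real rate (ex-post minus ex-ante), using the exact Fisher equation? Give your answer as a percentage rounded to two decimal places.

Ex-ante: (1 + 0.0591)/(1 + 0.0540) − 1 = 0.4839%
Ex-post: (1 + 0.0591)/(1 + 0.0951) − 1 = -3.2874%
Difference (ex-post − ex-ante) = -3.7712% → -3.77%.

-3.77%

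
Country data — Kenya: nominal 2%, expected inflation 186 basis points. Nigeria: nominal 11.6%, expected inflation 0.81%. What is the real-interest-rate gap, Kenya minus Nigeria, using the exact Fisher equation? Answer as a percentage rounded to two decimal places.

Kenya: (1 + 0.0200)/(1 + 0.0186) − 1 = 0.1374%
Nigeria: (1 + 0.1160)/(1 + 0.0081) − 1 = 10.7033%
Differential = 0.1374% − 10.7033% = -10.5659% → -10.57%.

-10.57%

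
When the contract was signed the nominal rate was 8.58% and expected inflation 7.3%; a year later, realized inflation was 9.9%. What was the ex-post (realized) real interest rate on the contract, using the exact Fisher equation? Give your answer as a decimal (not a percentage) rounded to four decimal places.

-0.0120

Ex-post: (1 + 0.0858)/(1 + 0.0990) − 1 = -1.2011%
So the realized real rate is -0.0120.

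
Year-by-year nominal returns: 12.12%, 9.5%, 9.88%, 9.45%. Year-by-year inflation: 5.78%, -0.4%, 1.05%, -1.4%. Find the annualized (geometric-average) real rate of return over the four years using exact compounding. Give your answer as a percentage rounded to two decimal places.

Nominal growth factor = 1.1212 × 1.0950 × 1.0988 × 1.0945 = 1.47649379
Price-level growth factor = 1.0578 × 0.9960 × 1.0105 × 0.9860 = 1.04972643
Real growth factor = 1.47649379 / 1.04972643 = 1.40655102
Annualized real rate = 1.40655102^(1/4) − 1 = 8.9028% → 8.90%.

8.90%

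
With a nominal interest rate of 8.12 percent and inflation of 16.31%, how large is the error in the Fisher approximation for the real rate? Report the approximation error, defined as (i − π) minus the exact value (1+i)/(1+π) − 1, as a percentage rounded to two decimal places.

-1.15%

Approximate: r ≈ 8.120% − 16.310% = -8.1900%
Exact: (1 + 0.0812)/(1 + 0.1631) − 1 = -7.0415%
Error = -8.1900% − (-7.0415%) = -1.1485% → -1.15%.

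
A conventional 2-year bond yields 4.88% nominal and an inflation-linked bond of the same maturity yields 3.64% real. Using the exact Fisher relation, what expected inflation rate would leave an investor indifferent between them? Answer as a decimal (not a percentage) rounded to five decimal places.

0.01196

(1 + π) = (1 + i)/(1 + r) = 1.04880 / 1.03640 = 1.011964
Break-even inflation = 1.011964 − 1 → 0.01196.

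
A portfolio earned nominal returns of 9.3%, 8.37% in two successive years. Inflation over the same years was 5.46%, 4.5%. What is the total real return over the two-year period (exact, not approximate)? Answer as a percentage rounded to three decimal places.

7.479%

Nominal growth factor = 1.0930 × 1.0837 = 1.184484
Price-level growth factor = 1.0546 × 1.0450 = 1.102057
Real growth factor = 1.184484 / 1.102057 = 1.074794
Total real return = 1.074794 − 1 → 7.479%.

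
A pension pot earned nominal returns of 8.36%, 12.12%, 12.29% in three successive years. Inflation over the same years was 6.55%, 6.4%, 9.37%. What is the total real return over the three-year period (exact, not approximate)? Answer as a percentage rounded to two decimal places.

10.03%

Nominal growth factor = 1.0836 × 1.1212 × 1.1229 = 1.364248
Price-level growth factor = 1.0655 × 1.0640 × 1.0937 = 1.239919
Real growth factor = 1.364248 / 1.239919 = 1.100272
Total real return = 1.100272 − 1 → 10.03%.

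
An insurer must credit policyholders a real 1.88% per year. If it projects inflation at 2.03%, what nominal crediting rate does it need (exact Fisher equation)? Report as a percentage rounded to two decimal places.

3.95%

(1 + i) = (1 + r)(1 + π) = 1.01880 × 1.02030 = 1.03948164
i = 1.03948164 − 1, so the required nominal rate is 3.95%.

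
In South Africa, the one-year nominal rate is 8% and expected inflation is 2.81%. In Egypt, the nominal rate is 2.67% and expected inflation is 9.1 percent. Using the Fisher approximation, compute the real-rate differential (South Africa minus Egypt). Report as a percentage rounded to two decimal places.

11.62%

South Africa: 8% − 2.81% = 5.190%
Egypt: 2.67% − 9.1% = -6.430%
Differential = 11.620% → 11.62%.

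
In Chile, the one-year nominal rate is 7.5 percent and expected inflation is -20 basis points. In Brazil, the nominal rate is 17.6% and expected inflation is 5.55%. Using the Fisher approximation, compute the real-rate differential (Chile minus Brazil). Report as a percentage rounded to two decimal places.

-4.35%

Chile: 7.5% − (-0.2%) = 7.700%
Brazil: 17.6% − 5.55% = 12.050%
Differential = -4.350% → -4.35%.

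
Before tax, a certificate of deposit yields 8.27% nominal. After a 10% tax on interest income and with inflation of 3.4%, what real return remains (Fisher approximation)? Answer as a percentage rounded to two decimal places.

After-tax nominal return = 8.27% × (1 − 0.1) = 7.4430%.
r ≈ 7.4430% − 3.4% → 4.04%.

4.04%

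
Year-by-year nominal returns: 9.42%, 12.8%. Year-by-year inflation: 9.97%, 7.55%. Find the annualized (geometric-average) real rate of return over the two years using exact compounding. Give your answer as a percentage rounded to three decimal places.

2.155%

Nominal growth factor = 1.0942 × 1.1280 = 1.23425760
Price-level growth factor = 1.0997 × 1.0755 = 1.18272735
Real growth factor = 1.23425760 / 1.18272735 = 1.04356900
Annualized real rate = 1.04356900^(1/2) − 1 = 2.1552% → 2.155%.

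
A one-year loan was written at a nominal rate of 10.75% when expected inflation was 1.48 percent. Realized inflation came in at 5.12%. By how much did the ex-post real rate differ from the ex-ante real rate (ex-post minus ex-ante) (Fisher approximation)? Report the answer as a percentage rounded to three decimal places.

Ex-ante: 10.75% − 1.48% = 9.270%
Ex-post: 10.75% − 5.12% = 5.630%
Difference (ex-post − ex-ante) = -3.6400% → -3.640%.

-3.640%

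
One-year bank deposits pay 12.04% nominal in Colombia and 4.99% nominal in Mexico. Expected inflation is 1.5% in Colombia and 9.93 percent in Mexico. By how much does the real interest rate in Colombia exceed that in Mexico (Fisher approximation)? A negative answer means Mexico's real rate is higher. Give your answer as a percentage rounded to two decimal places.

15.48%

Colombia: 12.04% − 1.5% = 10.540%
Mexico: 4.99% − 9.93% = -4.940%
Differential = 15.480% → 15.48%.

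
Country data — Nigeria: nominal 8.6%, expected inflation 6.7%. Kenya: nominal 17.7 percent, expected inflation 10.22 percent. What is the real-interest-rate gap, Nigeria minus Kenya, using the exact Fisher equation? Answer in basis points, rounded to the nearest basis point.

-501 basis points

Nigeria: (1 + 0.0860)/(1 + 0.0670) − 1 = 1.7807%
Kenya: (1 + 0.1770)/(1 + 0.1022) − 1 = 6.7864%
Differential = 1.7807% − 6.7864% = -5.0057% → -501 basis points.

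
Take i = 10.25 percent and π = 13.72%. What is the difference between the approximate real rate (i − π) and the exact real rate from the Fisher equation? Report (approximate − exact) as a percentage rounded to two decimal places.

Approximate: r ≈ 10.250% − 13.720% = -3.4700%
Exact: (1 + 0.1025)/(1 + 0.1372) − 1 = -3.0514%
Error = -3.4700% − (-3.0514%) = -0.4186% → -0.42%.

-0.42%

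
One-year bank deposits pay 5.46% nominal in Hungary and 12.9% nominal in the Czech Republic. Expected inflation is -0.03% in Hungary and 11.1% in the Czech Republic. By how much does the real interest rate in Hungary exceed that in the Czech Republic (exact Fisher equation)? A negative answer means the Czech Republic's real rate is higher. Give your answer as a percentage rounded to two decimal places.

3.87%

Hungary: (1 + 0.0546)/(1 − 0.0003) − 1 = 5.4916%
The Czech Republic: (1 + 0.1290)/(1 + 0.1110) − 1 = 1.6202%
Differential = 5.4916% − 1.6202% = 3.8715% → 3.87%.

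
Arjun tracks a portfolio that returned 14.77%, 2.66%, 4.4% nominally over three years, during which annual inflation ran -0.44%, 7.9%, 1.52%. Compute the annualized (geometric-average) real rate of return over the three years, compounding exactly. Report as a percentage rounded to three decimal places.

4.094%

Compound the nominal returns: 1.1477 × 1.0266 × 1.0440 = 1.23007089.
Compound inflation: 0.9956 × 1.0790 × 1.0152 = 1.09058104.
Deflate: 1.23007089 / 1.09058104 = 1.12790416.
Annualized real rate = 1.12790416^(1/3) − 1 = 4.0936% → 4.094%.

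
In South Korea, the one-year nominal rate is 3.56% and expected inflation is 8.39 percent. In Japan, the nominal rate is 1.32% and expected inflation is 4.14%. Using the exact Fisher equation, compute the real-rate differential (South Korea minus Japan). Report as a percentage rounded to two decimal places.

South Korea: (1 + 0.0356)/(1 + 0.0839) − 1 = -4.4561%
Japan: (1 + 0.0132)/(1 + 0.0414) − 1 = -2.7079%
Differential = -4.4561% − (-2.7079%) = -1.7482% → -1.75%.

-1.75%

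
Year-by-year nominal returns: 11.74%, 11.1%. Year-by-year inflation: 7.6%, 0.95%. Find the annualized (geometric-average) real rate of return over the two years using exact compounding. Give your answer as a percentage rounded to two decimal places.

6.91%

Compound the nominal returns: 1.1174 × 1.1110 = 1.24143140.
Compound inflation: 1.0760 × 1.0095 = 1.08622200.
Deflate: 1.24143140 / 1.08622200 = 1.14288921.
Annualized real rate = 1.14288921^(1/2) − 1 = 6.9060% → 6.91%.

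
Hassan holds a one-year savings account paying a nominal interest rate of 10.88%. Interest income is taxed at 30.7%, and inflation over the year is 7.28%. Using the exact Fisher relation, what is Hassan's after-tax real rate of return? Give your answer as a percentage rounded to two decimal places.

0.24%

After-tax nominal return = 10.88% × (1 − 0.307) = 7.53984%.
1 + r = 1.0753984 / 1.07280 = 1.002422
After-tax real rate = 1.002422 − 1 → 0.24%.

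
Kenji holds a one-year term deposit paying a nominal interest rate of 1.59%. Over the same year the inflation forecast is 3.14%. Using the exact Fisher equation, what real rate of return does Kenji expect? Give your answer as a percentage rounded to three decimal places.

-1.503%

By the Fisher equation, 1 + r = (1 + i)/(1 + π).
1 + r = 1.01590 / 1.03140 = 0.984972
r = 0.984972 − 1 = -1.5028%, i.e. -1.503%.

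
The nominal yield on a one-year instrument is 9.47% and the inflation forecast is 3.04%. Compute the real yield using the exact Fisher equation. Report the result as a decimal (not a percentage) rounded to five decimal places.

0.06240

1 + r = 1.09470 / 1.03040 = 1.062403
r = 1.062403 − 1 = 6.2403%, i.e. 0.06240.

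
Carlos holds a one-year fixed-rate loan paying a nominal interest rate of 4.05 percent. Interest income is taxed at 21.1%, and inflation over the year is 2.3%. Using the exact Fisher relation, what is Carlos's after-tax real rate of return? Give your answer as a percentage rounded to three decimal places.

0.875%

After-tax nominal return = 4.05% × (1 − 0.211) = 3.19545%.
1 + r = 1.0319545 / 1.02300 = 1.008753
After-tax real rate = 1.008753 − 1 → 0.875%.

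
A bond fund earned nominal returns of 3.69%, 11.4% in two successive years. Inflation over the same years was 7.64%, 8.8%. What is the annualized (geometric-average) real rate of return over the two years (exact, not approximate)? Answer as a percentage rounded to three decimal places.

-0.686%

Nominal growth factor = 1.0369 × 1.1140 = 1.15510660
Price-level growth factor = 1.0764 × 1.0880 = 1.17112320
Real growth factor = 1.15510660 / 1.17112320 = 0.98632373
Annualized real rate = 0.98632373^(1/2) − 1 = -0.6862% → -0.686%.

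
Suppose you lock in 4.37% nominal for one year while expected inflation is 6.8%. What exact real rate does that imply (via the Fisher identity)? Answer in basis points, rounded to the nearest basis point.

-228 basis points

1 + r = 1.04370 / 1.06800 = 0.977247
r = 0.977247 − 1 = -2.2753%, i.e. -228 basis points.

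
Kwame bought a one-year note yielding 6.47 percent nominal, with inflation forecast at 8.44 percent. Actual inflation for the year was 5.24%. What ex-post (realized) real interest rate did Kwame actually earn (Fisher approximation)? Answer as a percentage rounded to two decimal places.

1.23%

Ex-post: 6.47% − 5.24% = 1.230%
So the realized real rate is 1.23%.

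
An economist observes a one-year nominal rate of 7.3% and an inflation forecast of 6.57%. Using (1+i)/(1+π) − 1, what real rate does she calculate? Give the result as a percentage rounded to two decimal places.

0.68%

1 + r = 1.07300 / 1.06570 = 1.00684996
r = 1.00684996 − 1 = 0.684996%, i.e. 0.68%.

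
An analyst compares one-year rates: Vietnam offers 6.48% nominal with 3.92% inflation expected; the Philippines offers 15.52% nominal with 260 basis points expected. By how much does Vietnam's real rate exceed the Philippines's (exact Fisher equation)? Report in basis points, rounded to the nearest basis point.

-1013 basis points

Vietnam: (1 + 0.0648)/(1 + 0.0392) − 1 = 2.4634%
The Philippines: (1 + 0.1552)/(1 + 0.0260) − 1 = 12.5926%
Differential = 2.4634% − 12.5926% = -10.1292% → -1013 basis points.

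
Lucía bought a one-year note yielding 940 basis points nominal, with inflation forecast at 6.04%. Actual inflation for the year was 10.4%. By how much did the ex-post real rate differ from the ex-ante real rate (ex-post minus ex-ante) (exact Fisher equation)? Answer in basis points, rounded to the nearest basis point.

Ex-ante: (1 + 0.0940)/(1 + 0.0604) − 1 = 3.1686%
Ex-post: (1 + 0.0940)/(1 + 0.1040) − 1 = -0.9058%
Difference (ex-post − ex-ante) = -4.0744% → -407 basis points.

-407 basis points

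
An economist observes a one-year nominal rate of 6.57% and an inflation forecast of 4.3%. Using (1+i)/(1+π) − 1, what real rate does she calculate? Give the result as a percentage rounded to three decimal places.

2.176%

By the Fisher identity, 1 + r = (1 + i)/(1 + π).
1 + r = 1.06570 / 1.04300 = 1.021764
r = 1.021764 − 1 = 2.1764%, i.e. 2.176%.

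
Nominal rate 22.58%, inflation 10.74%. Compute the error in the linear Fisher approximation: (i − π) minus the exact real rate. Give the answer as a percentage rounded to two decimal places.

Approximate: r ≈ 22.580% − 10.740% = 11.8400%
Exact: (1 + 0.2258)/(1 + 0.1074) − 1 = 10.6917%
Error = 11.8400% − 10.6917% = 1.1483% → 1.15%.

1.15%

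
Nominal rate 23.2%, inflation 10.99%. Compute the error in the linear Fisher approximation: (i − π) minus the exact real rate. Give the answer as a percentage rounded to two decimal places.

1.21%

Approximate: r ≈ 23.200% − 10.990% = 12.2100%
Exact: (1 + 0.2320)/(1 + 0.1099) − 1 = 11.0010%
Error = 12.2100% − 11.0010% = 1.2090% → 1.21%.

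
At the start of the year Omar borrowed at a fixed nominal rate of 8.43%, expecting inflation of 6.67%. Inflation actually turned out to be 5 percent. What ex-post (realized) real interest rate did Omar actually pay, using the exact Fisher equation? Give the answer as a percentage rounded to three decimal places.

3.267%

Ex-post: (1 + 0.0843)/(1 + 0.0500) − 1 = 3.2667%
So the realized real rate is 3.267%.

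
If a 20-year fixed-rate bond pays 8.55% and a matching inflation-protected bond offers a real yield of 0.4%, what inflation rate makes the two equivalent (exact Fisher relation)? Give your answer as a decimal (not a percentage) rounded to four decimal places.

(1 + π) = (1 + i)/(1 + r) = 1.08550 / 1.00400 = 1.081175
Break-even inflation = 1.081175 − 1 → 0.0812.

0.0812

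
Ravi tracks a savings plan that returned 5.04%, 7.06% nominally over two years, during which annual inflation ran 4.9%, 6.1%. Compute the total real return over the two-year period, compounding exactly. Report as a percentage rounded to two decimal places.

Nominal growth factor = 1.0504 × 1.0706 = 1.124558
Price-level growth factor = 1.0490 × 1.0610 = 1.112989
Real growth factor = 1.124558 / 1.112989 = 1.010395
Total real return = 1.010395 − 1 → 1.04%.

1.04%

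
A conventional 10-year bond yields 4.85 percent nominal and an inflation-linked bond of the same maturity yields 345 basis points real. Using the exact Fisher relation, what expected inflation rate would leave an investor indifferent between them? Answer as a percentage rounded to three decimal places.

1.353%

(1 + π) = (1 + i)/(1 + r) = 1.04850 / 1.03450 = 1.013533
Break-even inflation = 1.013533 − 1 → 1.353%.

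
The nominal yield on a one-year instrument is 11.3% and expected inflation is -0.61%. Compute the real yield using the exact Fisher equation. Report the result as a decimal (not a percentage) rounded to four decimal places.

1 + r = 1.11300 / 0.99390 = 1.119831
r = 1.119831 − 1 = 11.9831%, i.e. 0.1198.

0.1198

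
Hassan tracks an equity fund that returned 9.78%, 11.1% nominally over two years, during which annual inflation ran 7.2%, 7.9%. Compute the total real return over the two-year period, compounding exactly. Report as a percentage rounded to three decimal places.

5.444%

Compound the nominal returns: 1.0978 × 1.1110 = 1.219656.
Compound inflation: 1.0720 × 1.0790 = 1.156688.
Deflate: 1.219656 / 1.156688 = 1.054438.
Total real return = 1.054438 − 1 → 5.444%.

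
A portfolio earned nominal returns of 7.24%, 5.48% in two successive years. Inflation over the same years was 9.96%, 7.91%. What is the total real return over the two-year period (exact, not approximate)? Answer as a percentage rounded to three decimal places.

-4.670%

Compound the nominal returns: 1.0724 × 1.0548 = 1.131168.
Compound inflation: 1.0996 × 1.0791 = 1.186578.
Deflate: 1.131168 / 1.186578 = 0.953302.
Total real return = 0.953302 − 1 → -4.670%.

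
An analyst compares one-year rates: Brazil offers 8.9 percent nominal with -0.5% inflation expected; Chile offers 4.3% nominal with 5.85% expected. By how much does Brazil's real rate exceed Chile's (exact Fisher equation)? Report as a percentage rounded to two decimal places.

Brazil: (1 + 0.0890)/(1 − 0.0050) − 1 = 9.4472%
Chile: (1 + 0.0430)/(1 + 0.0585) − 1 = -1.4643%
Differential = 9.4472% − (-1.4643%) = 10.9116% → 10.91%.

10.91%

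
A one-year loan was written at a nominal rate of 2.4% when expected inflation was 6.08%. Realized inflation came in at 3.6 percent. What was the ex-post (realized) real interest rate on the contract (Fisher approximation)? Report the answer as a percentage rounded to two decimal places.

-1.20%

Ex-post: 2.4% − 3.6% = -1.200%
So the realized real rate is -1.20%.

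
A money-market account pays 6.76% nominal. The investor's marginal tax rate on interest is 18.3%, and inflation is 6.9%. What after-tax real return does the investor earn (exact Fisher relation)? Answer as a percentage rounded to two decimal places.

After-tax nominal return = 6.76% × (1 − 0.183) = 5.52292%.
1 + r = 1.0552292 / 1.06900 = 0.987118
After-tax real rate = 0.987118 − 1 → -1.29%.

-1.29%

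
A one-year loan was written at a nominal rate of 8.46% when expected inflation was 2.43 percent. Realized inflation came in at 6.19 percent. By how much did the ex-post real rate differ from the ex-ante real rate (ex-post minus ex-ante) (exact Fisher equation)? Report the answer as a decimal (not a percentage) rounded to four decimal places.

-0.0375

Ex-ante: (1 + 0.0846)/(1 + 0.0243) − 1 = 5.8869%
Ex-post: (1 + 0.0846)/(1 + 0.0619) − 1 = 2.1377%
Difference (ex-post − ex-ante) = -3.7493% → -0.0375.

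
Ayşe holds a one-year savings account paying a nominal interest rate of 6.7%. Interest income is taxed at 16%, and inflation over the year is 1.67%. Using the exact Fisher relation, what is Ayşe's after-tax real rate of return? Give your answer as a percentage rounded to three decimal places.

After-tax nominal return = 6.7% × (1 − 0.16) = 5.6280%.
1 + r = 1.05628 / 1.01670 = 1.038930
After-tax real rate = 1.038930 − 1 → 3.893%.

3.893%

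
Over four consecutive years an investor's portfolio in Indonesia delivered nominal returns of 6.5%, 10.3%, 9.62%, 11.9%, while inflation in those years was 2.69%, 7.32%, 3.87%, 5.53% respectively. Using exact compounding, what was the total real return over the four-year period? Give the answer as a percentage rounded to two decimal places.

19.28%

Compound the nominal returns: 1.0650 × 1.1030 × 1.0962 × 1.1190 = 1.440937.
Compound inflation: 1.0269 × 1.0732 × 1.0387 × 1.0553 = 1.208022.
Deflate: 1.440937 / 1.208022 = 1.192807.
Total real return = 1.192807 − 1 → 19.28%.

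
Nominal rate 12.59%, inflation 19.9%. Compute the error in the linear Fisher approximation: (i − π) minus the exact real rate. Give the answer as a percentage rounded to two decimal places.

Approximate: r ≈ 12.590% − 19.900% = -7.3100%
Exact: (1 + 0.1259)/(1 + 0.1990) − 1 = -6.0967%
Error = -7.3100% − (-6.0967%) = -1.2133% → -1.21%.

-1.21%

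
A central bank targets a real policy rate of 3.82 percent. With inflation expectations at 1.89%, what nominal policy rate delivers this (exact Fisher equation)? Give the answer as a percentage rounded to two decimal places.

(1 + i) = (1 + r)(1 + π) = 1.03820 × 1.01890 = 1.05782198
i = 1.05782198 − 1, so the required nominal rate is 5.78%.

5.78%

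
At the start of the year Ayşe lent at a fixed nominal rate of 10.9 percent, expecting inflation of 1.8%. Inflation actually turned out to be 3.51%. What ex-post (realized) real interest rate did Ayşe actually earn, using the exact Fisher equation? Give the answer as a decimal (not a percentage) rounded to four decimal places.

Ex-post: (1 + 0.1090)/(1 + 0.0351) − 1 = 7.1394%
So the realized real rate is 0.0714.

0.0714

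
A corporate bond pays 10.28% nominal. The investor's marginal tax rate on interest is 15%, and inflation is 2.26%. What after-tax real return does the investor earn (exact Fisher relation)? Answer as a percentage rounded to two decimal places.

6.33%

After-tax nominal return = 10.28% × (1 − 0.15) = 8.7380%.
1 + r = 1.08738 / 1.02260 = 1.063348
After-tax real rate = 1.063348 − 1 → 6.33%.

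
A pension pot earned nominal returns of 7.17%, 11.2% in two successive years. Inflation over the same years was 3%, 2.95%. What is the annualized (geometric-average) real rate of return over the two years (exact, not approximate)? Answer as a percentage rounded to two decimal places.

6.01%

Compound the nominal returns: 1.0717 × 1.1120 = 1.19173040.
Compound inflation: 1.0300 × 1.0295 = 1.06038500.
Deflate: 1.19173040 / 1.06038500 = 1.12386577.
Annualized real rate = 1.12386577^(1/2) − 1 = 6.0125% → 6.01%.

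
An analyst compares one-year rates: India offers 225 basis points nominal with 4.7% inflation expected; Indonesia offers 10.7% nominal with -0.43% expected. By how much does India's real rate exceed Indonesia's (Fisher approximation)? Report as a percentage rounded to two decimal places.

-13.58%

India: 2.25% − 4.7% = -2.450%
Indonesia: 10.7% − (-0.43%) = 11.130%
Differential = -13.580% → -13.58%.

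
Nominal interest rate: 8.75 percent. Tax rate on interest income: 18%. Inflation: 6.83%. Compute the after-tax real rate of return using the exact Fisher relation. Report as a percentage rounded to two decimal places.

0.32%

After-tax nominal return = 8.75% × (1 − 0.18) = 7.1750%.
1 + r = 1.07175 / 1.06830 = 1.003229
After-tax real rate = 1.003229 − 1 → 0.32%.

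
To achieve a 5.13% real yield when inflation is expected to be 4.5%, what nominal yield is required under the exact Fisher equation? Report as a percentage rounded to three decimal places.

9.861%

(1 + i) = (1 + r)(1 + π) = 1.05130 × 1.04500 = 1.0986085
i = 1.0986085 − 1, so the required nominal rate is 9.861%.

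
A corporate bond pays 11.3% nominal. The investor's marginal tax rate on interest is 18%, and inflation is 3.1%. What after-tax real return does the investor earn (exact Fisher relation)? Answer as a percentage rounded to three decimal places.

After-tax nominal return = 11.3% × (1 − 0.18) = 9.2660%.
1 + r = 1.09266 / 1.03100 = 1.059806
After-tax real rate = 1.059806 − 1 → 5.981%.

5.981%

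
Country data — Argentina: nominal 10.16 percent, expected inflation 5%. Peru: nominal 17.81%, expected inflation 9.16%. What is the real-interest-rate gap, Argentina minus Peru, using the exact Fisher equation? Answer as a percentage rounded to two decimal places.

Argentina: (1 + 0.1016)/(1 + 0.0500) − 1 = 4.9143%
Peru: (1 + 0.1781)/(1 + 0.0916) − 1 = 7.9241%
Differential = 4.9143% − 7.9241% = -3.0099% → -3.01%.

-3.01%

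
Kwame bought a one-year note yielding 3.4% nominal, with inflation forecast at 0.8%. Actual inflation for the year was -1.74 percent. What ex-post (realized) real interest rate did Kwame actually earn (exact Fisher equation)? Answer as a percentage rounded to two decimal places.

5.23%

Ex-post: (1 + 0.0340)/(1 − 0.0174) − 1 = 5.2310%
So the realized real rate is 5.23%.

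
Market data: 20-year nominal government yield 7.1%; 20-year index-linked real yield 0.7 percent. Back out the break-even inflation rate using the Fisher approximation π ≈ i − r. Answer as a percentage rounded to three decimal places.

6.400%

π ≈ i − r = 7.1% − 0.7% → 6.400%.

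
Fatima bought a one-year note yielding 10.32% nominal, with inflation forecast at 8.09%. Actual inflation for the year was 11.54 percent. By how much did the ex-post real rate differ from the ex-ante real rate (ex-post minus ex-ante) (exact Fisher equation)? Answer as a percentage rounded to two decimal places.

Ex-ante: (1 + 0.1032)/(1 + 0.0809) − 1 = 2.0631%
Ex-post: (1 + 0.1032)/(1 + 0.1154) − 1 = -1.0938%
Difference (ex-post − ex-ante) = -3.1569% → -3.16%.

-3.16%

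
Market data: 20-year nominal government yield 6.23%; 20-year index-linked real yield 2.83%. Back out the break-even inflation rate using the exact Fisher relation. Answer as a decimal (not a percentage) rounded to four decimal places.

(1 + π) = (1 + i)/(1 + r) = 1.06230 / 1.02830 = 1.033064
Break-even inflation = 1.033064 − 1 → 0.0331.

0.0331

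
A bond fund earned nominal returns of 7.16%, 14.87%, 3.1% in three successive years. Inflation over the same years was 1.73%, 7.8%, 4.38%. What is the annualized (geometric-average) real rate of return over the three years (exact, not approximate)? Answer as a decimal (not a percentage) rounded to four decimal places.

Nominal growth factor = 1.0716 × 1.1487 × 1.0310 = 1.26910627
Price-level growth factor = 1.0173 × 1.0780 × 1.0438 = 1.14468264
Real growth factor = 1.26910627 / 1.14468264 = 1.10869705
Annualized real rate = 1.10869705^(1/3) − 1 = 3.4994% → 0.0350.

0.0350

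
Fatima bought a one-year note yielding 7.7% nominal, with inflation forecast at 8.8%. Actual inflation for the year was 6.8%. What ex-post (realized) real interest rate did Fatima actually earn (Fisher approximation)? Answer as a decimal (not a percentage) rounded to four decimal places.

Ex-post: 7.7% − 6.8% = 0.900%
So the realized real rate is 0.0090.

0.0090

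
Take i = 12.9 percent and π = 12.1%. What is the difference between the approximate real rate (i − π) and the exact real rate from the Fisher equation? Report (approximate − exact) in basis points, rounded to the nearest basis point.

9 basis points

Approximate: r ≈ 12.900% − 12.100% = 0.8000%
Exact: (1 + 0.1290)/(1 + 0.1210) − 1 = 0.7136%
Error = 0.8000% − 0.7136% = 0.0864% → 9 basis points.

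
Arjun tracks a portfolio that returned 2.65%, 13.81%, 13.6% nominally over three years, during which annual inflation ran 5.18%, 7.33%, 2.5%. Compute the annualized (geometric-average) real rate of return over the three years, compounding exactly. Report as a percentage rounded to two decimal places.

Compound the nominal returns: 1.0265 × 1.1381 × 1.1360 = 1.32714296.
Compound inflation: 1.0518 × 1.0733 × 1.0250 = 1.15711936.
Deflate: 1.32714296 / 1.15711936 = 1.14693696.
Annualized real rate = 1.14693696^(1/3) − 1 = 4.6759% → 4.68%.

4.68%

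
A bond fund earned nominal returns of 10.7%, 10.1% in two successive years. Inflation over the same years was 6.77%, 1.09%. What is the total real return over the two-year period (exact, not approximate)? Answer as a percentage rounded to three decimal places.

12.922%

Compound the nominal returns: 1.1070 × 1.1010 = 1.218807.
Compound inflation: 1.0677 × 1.0109 = 1.079338.
Deflate: 1.218807 / 1.079338 = 1.129217.
Total real return = 1.129217 − 1 → 12.922%.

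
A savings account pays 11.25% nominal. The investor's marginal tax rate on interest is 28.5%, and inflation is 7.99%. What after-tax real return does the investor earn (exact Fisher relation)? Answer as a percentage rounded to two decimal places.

After-tax nominal return = 11.25% × (1 − 0.285) = 8.04375%.
1 + r = 1.0804375 / 1.07990 = 1.000498
After-tax real rate = 1.000498 − 1 → 0.05%.

0.05%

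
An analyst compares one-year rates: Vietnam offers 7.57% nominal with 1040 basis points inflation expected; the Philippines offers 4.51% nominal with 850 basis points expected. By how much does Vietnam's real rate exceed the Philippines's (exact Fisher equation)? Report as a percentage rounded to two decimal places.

1.11%

Vietnam: (1 + 0.0757)/(1 + 0.1040) − 1 = -2.5634%
The Philippines: (1 + 0.0451)/(1 + 0.0850) − 1 = -3.6774%
Differential = -2.5634% − (-3.6774%) = 1.1140% → 1.11%.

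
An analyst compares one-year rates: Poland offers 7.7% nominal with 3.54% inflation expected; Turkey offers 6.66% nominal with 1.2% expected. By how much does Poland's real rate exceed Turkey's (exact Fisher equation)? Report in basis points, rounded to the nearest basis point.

Poland: (1 + 0.0770)/(1 + 0.0354) − 1 = 4.0178%
Turkey: (1 + 0.0666)/(1 + 0.0120) − 1 = 5.3953%
Differential = 4.0178% − 5.3953% = -1.3775% → -138 basis points.

-138 basis points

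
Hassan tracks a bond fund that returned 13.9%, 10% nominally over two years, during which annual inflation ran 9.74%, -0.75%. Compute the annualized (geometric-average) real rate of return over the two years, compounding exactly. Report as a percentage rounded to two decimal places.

7.25%

Nominal growth factor = 1.1390 × 1.1000 = 1.25290000
Price-level growth factor = 1.0974 × 0.9925 = 1.08916950
Real growth factor = 1.25290000 / 1.08916950 = 1.15032601
Annualized real rate = 1.15032601^(1/2) − 1 = 7.2533% → 7.25%.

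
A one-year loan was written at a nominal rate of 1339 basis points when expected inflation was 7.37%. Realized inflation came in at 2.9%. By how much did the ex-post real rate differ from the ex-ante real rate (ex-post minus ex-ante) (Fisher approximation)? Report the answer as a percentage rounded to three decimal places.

4.470%

Ex-ante: 13.39% − 7.37% = 6.020%
Ex-post: 13.39% − 2.9% = 10.490%
Difference (ex-post − ex-ante) = 4.4700% → 4.470%.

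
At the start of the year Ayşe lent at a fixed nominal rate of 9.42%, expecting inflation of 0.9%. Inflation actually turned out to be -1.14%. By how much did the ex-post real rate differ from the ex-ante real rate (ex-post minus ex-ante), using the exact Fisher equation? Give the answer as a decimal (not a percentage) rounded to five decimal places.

Ex-ante: (1 + 0.0942)/(1 + 0.0090) − 1 = 8.4440%
Ex-post: (1 + 0.0942)/(1 − 0.0114) − 1 = 10.6818%
Difference (ex-post − ex-ante) = 2.2378% → 0.02238.

0.02238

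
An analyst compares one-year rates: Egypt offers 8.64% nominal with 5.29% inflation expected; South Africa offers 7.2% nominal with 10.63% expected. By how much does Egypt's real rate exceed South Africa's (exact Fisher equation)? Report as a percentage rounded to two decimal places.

Egypt: (1 + 0.0864)/(1 + 0.0529) − 1 = 3.1817%
South Africa: (1 + 0.0720)/(1 + 0.1063) − 1 = -3.1004%
Differential = 3.1817% − (-3.1004%) = 6.2821% → 6.28%.

6.28%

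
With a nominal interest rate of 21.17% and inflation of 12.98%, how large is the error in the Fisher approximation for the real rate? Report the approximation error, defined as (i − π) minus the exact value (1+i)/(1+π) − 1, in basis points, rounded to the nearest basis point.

Approximate: r ≈ 21.170% − 12.980% = 8.1900%
Exact: (1 + 0.2117)/(1 + 0.1298) − 1 = 7.2491%
Error = 8.1900% − 7.2491% = 0.9409% → 94 basis points.

94 basis points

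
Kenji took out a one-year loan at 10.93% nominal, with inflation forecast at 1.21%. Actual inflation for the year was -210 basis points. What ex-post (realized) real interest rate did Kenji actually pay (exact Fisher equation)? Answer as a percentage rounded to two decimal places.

Ex-post: (1 + 0.1093)/(1 − 0.0210) − 1 = 13.3095%
So the realized real rate is 13.31%.

13.31%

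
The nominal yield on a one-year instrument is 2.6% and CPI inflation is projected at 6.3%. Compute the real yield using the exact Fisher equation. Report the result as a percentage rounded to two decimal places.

By the Fisher relation, 1 + r = (1 + i)/(1 + π).
1 + r = 1.02600 / 1.06300 = 0.965193
r = 0.965193 − 1 = -3.4807%, i.e. -3.48%.

-3.48%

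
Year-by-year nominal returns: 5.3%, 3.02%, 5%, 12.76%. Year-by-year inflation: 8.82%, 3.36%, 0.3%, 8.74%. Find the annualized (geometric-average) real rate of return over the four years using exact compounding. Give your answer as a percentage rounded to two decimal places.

1.15%

Compound the nominal returns: 1.0530 × 1.0302 × 1.0500 × 1.1276 = 1.28438221.
Compound inflation: 1.0882 × 1.0336 × 1.0030 × 1.0874 = 1.22673706.
Deflate: 1.28438221 / 1.22673706 = 1.04699064.
Annualized real rate = 1.04699064^(1/4) − 1 = 1.1546% → 1.15%.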